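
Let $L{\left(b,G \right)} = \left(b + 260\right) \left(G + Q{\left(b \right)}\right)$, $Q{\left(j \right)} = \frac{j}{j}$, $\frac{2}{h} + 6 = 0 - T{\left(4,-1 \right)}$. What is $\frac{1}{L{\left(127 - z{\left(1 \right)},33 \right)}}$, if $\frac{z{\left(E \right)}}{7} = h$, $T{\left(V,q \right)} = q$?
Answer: $\frac{5}{66266} \approx 7.5453 \cdot 10^{-5}$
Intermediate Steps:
$h = - \frac{2}{5}$ ($h = \frac{2}{-6 + \left(0 - -1\right)} = \frac{2}{-6 + \left(0 + 1\right)} = \frac{2}{-6 + 1} = \frac{2}{-5} = 2 \left(- \frac{1}{5}\right) = - \frac{2}{5} \approx -0.4$)
$z{\left(E \right)} = - \frac{14}{5}$ ($z{\left(E \right)} = 7 \left(- \frac{2}{5}\right) = - \frac{14}{5}$)
$Q{\left(j \right)} = 1$
$L{\left(b,G \right)} = \left(1 + G\right) \left(260 + b\right)$ ($L{\left(b,G \right)} = \left(b + 260\right) \left(G + 1\right) = \left(260 + b\right) \left(1 + G\right) = \left(1 + G\right) \left(260 + b\right)$)
$\frac{1}{L{\left(127 - z{\left(1 \right)},33 \right)}} = \frac{1}{260 + \left(127 - - \frac{14}{5}\right) + 260 \cdot 33 + 33 \left(127 - - \frac{14}{5}\right)} = \frac{1}{260 + \left(127 + \frac{14}{5}\right) + 8580 + 33 \left(127 + \frac{14}{5}\right)} = \frac{1}{260 + \frac{649}{5} + 8580 + 33 \cdot \frac{649}{5}} = \frac{1}{260 + \frac{649}{5} + 8580 + \frac{21417}{5}} = \frac{1}{\frac{66266}{5}} = \frac{5}{66266}$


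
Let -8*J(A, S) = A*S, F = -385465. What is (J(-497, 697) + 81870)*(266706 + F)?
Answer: -118921581071/8 ≈ -1.4865e+10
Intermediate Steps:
J(A, S) = -A*S/8
(J(-497, 697) + 81870)*(266706 + F) = (-⅛*(-497)*697 + 81870)*(266706 - 385465) = (346409/8 + 81870)*(-118759) = (1001369/8)*(-118759) = -118921581071/8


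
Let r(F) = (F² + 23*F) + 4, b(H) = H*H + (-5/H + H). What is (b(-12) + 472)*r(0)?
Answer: 7253/3 ≈ 2417.7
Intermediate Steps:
b(H) = H + H² - 5/H (b(H) = H² + (H - 5/H) = H + H² - 5/H)
r(F) = 4 + F² + 23*F
(b(-12) + 472)*r(0) = ((-12 + (-12)² - 5/(-12)) + 472)*(4 + 0² + 23*0) = ((-12 + 144 - 5*(-1/12)) + 472)*(4 + 0 + 0) = ((-12 + 144 + 5/12) + 472)*4 = (1589/12 + 472)*4 = (7253/12)*4 = 7253/3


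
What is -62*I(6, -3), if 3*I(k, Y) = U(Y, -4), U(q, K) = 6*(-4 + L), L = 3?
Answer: 124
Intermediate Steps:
U(q, K) = -6 (U(q, K) = 6*(-4 + 3) = 6*(-1) = -6)
I(k, Y) = -2 (I(k, Y) = (1/3)*(-6) = -2)
-62*I(6, -3) = -62*(-2) = 124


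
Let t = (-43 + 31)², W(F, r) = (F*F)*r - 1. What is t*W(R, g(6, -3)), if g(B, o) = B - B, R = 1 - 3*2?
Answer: -144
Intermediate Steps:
R = -5 (R = 1 - 6 = -5)
g(B, o) = 0
W(F, r) = -1 + r*F² (W(F, r) = F²*r - 1 = r*F² - 1 = -1 + r*F²)
t = 144 (t = (-12)² = 144)
t*W(R, g(6, -3)) = 144*(-1 + 0*(-5)²) = 144*(-1 + 0*25) = 144*(-1 + 0) = 144*(-1) = -144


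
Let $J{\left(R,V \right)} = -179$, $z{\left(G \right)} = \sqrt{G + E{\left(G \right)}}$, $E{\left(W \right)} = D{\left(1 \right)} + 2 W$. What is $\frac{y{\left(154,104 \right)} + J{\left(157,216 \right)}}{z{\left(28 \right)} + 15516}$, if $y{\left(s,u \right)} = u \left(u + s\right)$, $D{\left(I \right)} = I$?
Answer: $\frac{413547948}{240746171} - \frac{26653 \sqrt{85}}{240746171} \approx 1.7168$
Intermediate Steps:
$E{\left(W \right)} = 1 + 2 W$
$z{\left(G \right)} = \sqrt{1 + 3 G}$ ($z{\left(G \right)} = \sqrt{G + \left(1 + 2 G\right)} = \sqrt{1 + 3 G}$)
$y{\left(s,u \right)} = u \left(s + u\right)$
$\frac{y{\left(154,104 \right)} + J{\left(157,216 \right)}}{z{\left(28 \right)} + 15516} = \frac{104 \left(154 + 104\right) - 179}{\sqrt{1 + 3 \cdot 28} + 15516} = \frac{104 \cdot 258 - 179}{\sqrt{1 + 84} + 15516} = \frac{26832 - 179}{\sqrt{85} + 15516} = \frac{26653}{15516 + \sqrt{85}}$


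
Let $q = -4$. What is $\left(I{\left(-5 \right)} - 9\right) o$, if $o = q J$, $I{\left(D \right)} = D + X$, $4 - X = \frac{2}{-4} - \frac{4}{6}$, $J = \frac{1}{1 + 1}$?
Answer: $\frac{53}{3} \approx 17.667$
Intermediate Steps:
$J = \frac{1}{2} \approx 0.5$
$X = \frac{31}{6}$ ($X = 4 - \left(\frac{2}{-4} - \frac{4}{6}\right) = 4 - \left(2 \left(- \frac{1}{4}\right) - \frac{2}{3}\right) = 4 - \left(- \frac{1}{2} - \frac{2}{3}\right) = 4 - - \frac{7}{6} = 4 + \frac{7}{6} = \frac{31}{6} \approx 5.1667$)
$I{\left(D \right)} = \frac{31}{6} + D$ ($I{\left(D \right)} = D + \frac{31}{6} = \frac{31}{6} + D$)
$o = -2$ ($o = \left(-4\right) \frac{1}{2} = -2$)
$\left(I{\left(-5 \right)} - 9\right) o = \left(\left(\frac{31}{6} - 5\right) - 9\right) \left(-2\right) = \left(\frac{1}{6} - 9\right) \left(-2\right) = \left(- \frac{53}{6}\right) \left(-2\right) = \frac{53}{3}$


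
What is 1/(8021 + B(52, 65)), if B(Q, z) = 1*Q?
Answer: 1/8073 ≈ 0.00012387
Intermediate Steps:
B(Q, z) = Q
1/(8021 + B(52, 65)) = 1/(8021 + 52) = 1/8073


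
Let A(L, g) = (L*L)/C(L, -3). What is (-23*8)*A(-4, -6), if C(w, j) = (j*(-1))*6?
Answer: -1472/9 ≈ -163.56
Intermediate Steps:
C(w, j) = -6*j (C(w, j) = -j*6 = -6*j)
A(L, g) = L²/18 (A(L, g) = (L*L)/((-6*(-3))) = L²/18)
(-23*8)*A(-4, -6) = (-23*8)*((1/18)*(-4)²) = -92*16/9 = -184*8/9 = -1472/9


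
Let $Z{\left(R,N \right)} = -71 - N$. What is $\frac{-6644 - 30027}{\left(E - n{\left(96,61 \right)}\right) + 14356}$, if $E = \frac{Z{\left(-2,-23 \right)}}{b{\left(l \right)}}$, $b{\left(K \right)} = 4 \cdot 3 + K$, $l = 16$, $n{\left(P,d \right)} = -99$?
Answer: $- \frac{256697}{101173} \approx -2.5372$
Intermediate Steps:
$b{\left(K \right)} = 12 + K$
$E = - \frac{12}{7}$ ($E = \frac{-71 - -23}{12 + 16} = \frac{-71 + 23}{28} = \left(-48\right) \frac{1}{28} = - \frac{12}{7} \approx -1.7143$)
$\frac{-6644 - 30027}{\left(E - n{\left(96,61 \right)}\right) + 14356} = \frac{-6644 - 30027}{\left(- \frac{12}{7} - -99\right) + 14356} = - \frac{36671}{\left(- \frac{12}{7} + 99\right) + 14356} = - \frac{36671}{\frac{681}{7} + 14356} = - \frac{36671}{\frac{101173}{7}} = \left(-36671\right) \frac{7}{101173} = - \frac{256697}{101173}$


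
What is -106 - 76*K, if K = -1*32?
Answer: 2326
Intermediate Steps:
K = -32
-106 - 76*K = -106 - 76*(-32) = -106 + 2432 = 2326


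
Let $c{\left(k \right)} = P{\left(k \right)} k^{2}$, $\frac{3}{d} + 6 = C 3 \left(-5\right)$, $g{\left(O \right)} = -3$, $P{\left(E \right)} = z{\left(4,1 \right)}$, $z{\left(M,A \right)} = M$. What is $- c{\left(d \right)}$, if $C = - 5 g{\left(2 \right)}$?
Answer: $- \frac{4}{5929} \approx -0.00067465$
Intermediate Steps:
$P{\left(E \right)} = 4$
$C = 15$ ($C = \left(-5\right) \left(-3\right) = 15$)
$d = - \frac{1}{77}$ ($d = \frac{3}{-6 + 15 \cdot 3 \left(-5\right)} = \frac{3}{-6 + 45 \left(-5\right)} = \frac{3}{-6 - 225} = \frac{3}{-231} = 3 \left(- \frac{1}{231}\right) = - \frac{1}{77} \approx -0.012987$)
$c{\left(k \right)} = 4 k^{2}$
$- c{\left(d \right)} = - 4 \left(- \frac{1}{77}\right)^{2} = - \frac{4}{5929}$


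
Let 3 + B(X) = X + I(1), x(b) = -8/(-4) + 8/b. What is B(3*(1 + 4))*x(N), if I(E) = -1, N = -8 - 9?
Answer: 286/17 ≈ 16.824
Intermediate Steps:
N = -17
x(b) = 2 + 8/b (x(b) = -8*(-¼) + 8/b = 2 + 8/b)
B(X) = -4 + X (B(X) = -3 + (X - 1) = -3 + (-1 + X) = -4 + X)
B(3*(1 + 4))*x(N) = (-4 + 3*(1 + 4))*(2 + 8/(-17)) = (-4 + 3*5)*(2 + 8*(-1/17)) = (-4 + 15)*(2 - 8/17) = 11*(26/17) = 286/17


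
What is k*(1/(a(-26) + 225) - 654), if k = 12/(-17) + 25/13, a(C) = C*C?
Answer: -158509057/199121 ≈ -796.04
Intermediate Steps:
a(C) = C²
k = 269/221 (k = 12*(-1/17) + 25*(1/13) = -12/17 + 25/13 = 269/221 ≈ 1.2172)
k*(1/(a(-26) + 225) - 654) = 269*(1/((-26)² + 225) - 654)/221 = 269*(1/(676 + 225) - 654)/221 = 269*(1/901 - 654)/221 = (269/221)*(-589253/901) = -158509057/199121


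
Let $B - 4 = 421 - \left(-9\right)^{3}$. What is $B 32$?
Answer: $36928$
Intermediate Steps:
$B = 1154$ ($B = 4 + \left(421 - \left(-9\right)^{3}\right) = 4 + \left(421 - -729\right) = 4 + \left(421 + 729\right) = 4 + 1150 = 1154$)
$B 32 = 1154 \cdot 32 = 36928$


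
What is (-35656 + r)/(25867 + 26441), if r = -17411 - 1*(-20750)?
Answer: -32317/52308 ≈ -0.61782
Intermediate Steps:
r = 3339 (r = -17411 + 20750 = 3339)
(-35656 + r)/(25867 + 26441) = (-35656 + 3339)/(25867 + 26441) = -32317/52308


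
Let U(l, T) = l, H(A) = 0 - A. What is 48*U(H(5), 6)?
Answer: -240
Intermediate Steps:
H(A) = -A
48*U(H(5), 6) = 48*(-1*5) = 48*(-5) = -240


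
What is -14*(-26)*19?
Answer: 6916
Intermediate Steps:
-14*(-26)*19 = 364*19 = 6916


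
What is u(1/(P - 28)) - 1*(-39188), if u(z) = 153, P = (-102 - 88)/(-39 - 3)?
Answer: 39341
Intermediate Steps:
P = 95/21 (P = -190/(-42) = -190*(-1/42) = 95/21 ≈ 4.5238)
u(1/(P - 28)) - 1*(-39188) = 153 - 1*(-39188) = 153 + 39188 = 39341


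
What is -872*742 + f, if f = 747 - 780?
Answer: -647057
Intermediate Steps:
f = -33
-872*742 + f = -872*742 - 33 = -647024 - 33 = -647057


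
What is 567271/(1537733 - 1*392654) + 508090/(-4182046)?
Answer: 81388646698/217671502347 ≈ 0.37391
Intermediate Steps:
567271/(1537733 - 1*392654) + 508090/(-4182046) = 567271/(1537733 - 392654) + 508090*(-1/4182046) = 567271/1145079 - 23095/190093 = 81388646698/217671502347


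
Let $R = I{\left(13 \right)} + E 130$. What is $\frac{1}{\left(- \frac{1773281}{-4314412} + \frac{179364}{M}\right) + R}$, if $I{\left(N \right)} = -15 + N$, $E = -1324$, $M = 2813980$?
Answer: $- \frac{3035167269940}{522417619879747093} \approx -5.8099 \cdot 10^{-6}$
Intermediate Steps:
$R = -172122$ ($R = \left(-15 + 13\right) - 172120 = -2 - 172120 = -172122$)
$\frac{1}{\left(- \frac{1773281}{-4314412} + \frac{179364}{M}\right) + R} = \frac{1}{\left(- \frac{1773281}{-4314412} + \frac{179364}{2813980}\right) - 172122} = \frac{1}{\left(\left(-1773281\right) \left(- \frac{1}{4314412}\right) + 179364 \cdot \frac{1}{2813980}\right) - 172122} = \frac{1}{\left(\frac{1773281}{4314412} + \frac{44841}{703495}\right) - 172122} = \frac{1}{\frac{1440956865587}{3035167269940} - 172122} = \frac{1}{- \frac{522417619879747093}{3035167269940}} = - \frac{3035167269940}{522417619879747093}$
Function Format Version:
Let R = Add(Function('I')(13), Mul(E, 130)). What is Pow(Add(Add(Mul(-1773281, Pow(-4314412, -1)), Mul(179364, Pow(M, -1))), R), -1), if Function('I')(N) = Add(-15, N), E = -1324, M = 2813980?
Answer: Rational(-3035167269940, 522417619879747093) ≈ -5.8099e-6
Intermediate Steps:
R = -172122 (R = Add(Add(-15, 13), Mul(-1324, 130)) = Add(-2, -172120) = -172122)
Pow(Add(Add(Mul(-1773281, Pow(-4314412, -1)), Mul(179364, Pow(M, -1))), R), -1) = Pow(Add(Add(Mul(-1773281, Pow(-4314412, -1)), Mul(179364, Pow(2813980, -1))), -172122), -1) = Pow(Add(Add(Mul(-1773281, Rational(-1, 4314412)), Mul(179364, Rational(1, 2813980))), -172122), -1) = Pow(Add(Add(Rational(1773281, 4314412), Rational(44841, 703495)), -172122), -1) = Pow(Add(Rational(1440956865587, 3035167269940), -172122), -1) = Pow(Rational(-522417619879747093, 3035167269940), -1) = Rational(-3035167269940, 522417619879747093)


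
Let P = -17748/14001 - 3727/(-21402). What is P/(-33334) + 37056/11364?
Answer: 10281612984124409/3153040656151932 ≈ 3.2609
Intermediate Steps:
P = -109220323/99883134 (P = -17748*1/14001 - 3727*(-1/21402) = -5916/4667 + 3727/21402 = -109220323/99883134 ≈ -1.0935)
P/(-33334) + 37056/11364 = -109220323/99883134/(-33334) + 37056/11364 = -109220323/99883134*(-1/33334) + 37056*(1/11364) = 109220323/3329504388756 + 3088/947 = 10281612984124409/3153040656151932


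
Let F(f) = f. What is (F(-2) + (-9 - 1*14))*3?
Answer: -75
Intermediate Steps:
(F(-2) + (-9 - 1*14))*3 = (-2 + (-9 - 1*14))*3 = (-2 + (-9 - 14))*3 = (-2 - 23)*3 = -25*3 = -75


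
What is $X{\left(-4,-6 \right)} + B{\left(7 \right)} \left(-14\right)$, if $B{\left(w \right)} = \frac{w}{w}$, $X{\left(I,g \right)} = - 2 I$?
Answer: $-6$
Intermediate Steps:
$B{\left(w \right)} = 1$
$X{\left(-4,-6 \right)} + B{\left(7 \right)} \left(-14\right) = \left(-2\right) \left(-4\right) + 1 \left(-14\right) = 8 - 14 = -6$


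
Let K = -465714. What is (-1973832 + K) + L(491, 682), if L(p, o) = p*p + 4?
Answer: -2198461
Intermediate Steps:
L(p, o) = 4 + p² (L(p, o) = p² + 4 = 4 + p²)
(-1973832 + K) + L(491, 682) = (-1973832 - 465714) + (4 + 491²) = -2439546 + (4 + 241081) = -2439546 + 241085 = -2198461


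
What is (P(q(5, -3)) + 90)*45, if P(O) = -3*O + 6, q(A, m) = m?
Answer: 4725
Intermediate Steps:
P(O) = 6 - 3*O
(P(q(5, -3)) + 90)*45 = ((6 - 3*(-3)) + 90)*45 = ((6 + 9) + 90)*45 = (15 + 90)*45 = 105*45 = 4725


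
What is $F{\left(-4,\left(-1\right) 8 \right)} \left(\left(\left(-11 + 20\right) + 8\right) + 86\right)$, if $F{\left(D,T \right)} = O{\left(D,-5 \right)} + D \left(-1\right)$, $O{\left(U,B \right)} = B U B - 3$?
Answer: $-10197$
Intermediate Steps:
$O{\left(U,B \right)} = -3 + U B^{2}$ ($O{\left(U,B \right)} = U B^{2} - 3 = -3 + U B^{2}$)
$F{\left(D,T \right)} = -3 + 24 D$ ($F{\left(D,T \right)} = \left(-3 + D \left(-5\right)^{2}\right) + D \left(-1\right) = \left(-3 + D 25\right) - D = \left(-3 + 25 D\right) - D = -3 + 24 D$)
$F{\left(-4,\left(-1\right) 8 \right)} \left(\left(\left(-11 + 20\right) + 8\right) + 86\right) = \left(-3 + 24 \left(-4\right)\right) \left(\left(\left(-11 + 20\right) + 8\right) + 86\right) = \left(-3 - 96\right) \left(\left(9 + 8\right) + 86\right) = - 99 \left(17 + 86\right) = \left(-99\right) 103 = -10197$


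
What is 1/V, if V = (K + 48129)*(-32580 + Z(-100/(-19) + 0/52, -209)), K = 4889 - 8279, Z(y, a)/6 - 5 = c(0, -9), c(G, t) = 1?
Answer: -1/1455986016 ≈ -6.8682e-10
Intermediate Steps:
Z(y, a) = 36 (Z(y, a) = 30 + 6*1 = 30 + 6 = 36)
K = -3390
V = -1455986016 (V = (-3390 + 48129)*(-32580 + 36) = 44739*(-32544) = -1455986016)
1/V = 1/(-1455986016) = -1/1455986016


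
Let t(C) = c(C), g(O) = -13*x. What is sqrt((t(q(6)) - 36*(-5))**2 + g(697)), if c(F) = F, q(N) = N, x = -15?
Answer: sqrt(34791) ≈ 186.52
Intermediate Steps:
g(O) = 195 (g(O) = -13*(-15) = 195)
t(C) = C
sqrt((t(q(6)) - 36*(-5))**2 + g(697)) = sqrt((6 - 36*(-5))**2 + 195) = sqrt((6 + 180)**2 + 195) = sqrt(186**2 + 195) = sqrt(34596 + 195) = sqrt(34791)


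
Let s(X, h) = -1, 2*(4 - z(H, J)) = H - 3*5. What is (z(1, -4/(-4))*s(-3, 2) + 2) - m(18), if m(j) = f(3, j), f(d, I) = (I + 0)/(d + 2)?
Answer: -63/5 ≈ -12.600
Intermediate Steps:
f(d, I) = I/(2 + d)
m(j) = j/5 (m(j) = j/(2 + 3) = j/5)
z(H, J) = 23/2 - H/2 (z(H, J) = 4 - (H - 3*5)/2 = 4 - (H - 15)/2 = 4 - (-15 + H)/2 = 4 + (15/2 - H/2) = 23/2 - H/2)
(z(1, -4/(-4))*s(-3, 2) + 2) - m(18) = ((23/2 - ½*1)*(-1) + 2) - 18/5 = ((23/2 - ½)*(-1) + 2) - 1*18/5 = (11*(-1) + 2) - 18/5 = (-11 + 2) - 18/5 = -9 - 18/5 = -63/5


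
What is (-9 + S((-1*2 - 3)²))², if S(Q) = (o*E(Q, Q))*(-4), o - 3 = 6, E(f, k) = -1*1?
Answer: 729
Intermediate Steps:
E(f, k) = -1
o = 9 (o = 3 + 6 = 9)
S(Q) = 36 (S(Q) = (9*(-1))*(-4) = -9*(-4) = 36)
(-9 + S((-1*2 - 3)²))² = (-9 + 36)² = 27² = 729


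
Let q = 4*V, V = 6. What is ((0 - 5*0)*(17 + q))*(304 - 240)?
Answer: 0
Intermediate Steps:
q = 24 (q = 4*6 = 24)
((0 - 5*0)*(17 + q))*(304 - 240) = ((0 - 5*0)*(17 + 24))*(304 - 240) = ((0 + 0)*41)*64 = (0*41)*64 = 0*64 = 0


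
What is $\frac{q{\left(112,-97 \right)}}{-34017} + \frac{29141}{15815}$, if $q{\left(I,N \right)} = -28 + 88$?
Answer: $\frac{330113499}{179326285} \approx 1.8409$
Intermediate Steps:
$q{\left(I,N \right)} = 60$
$\frac{q{\left(112,-97 \right)}}{-34017} + \frac{29141}{15815} = \frac{60}{-34017} + \frac{29141}{15815} = 60 \left(- \frac{1}{34017}\right) + 29141 \cdot \frac{1}{15815} = - \frac{20}{11339} + \frac{29141}{15815} = \frac{330113499}{179326285}$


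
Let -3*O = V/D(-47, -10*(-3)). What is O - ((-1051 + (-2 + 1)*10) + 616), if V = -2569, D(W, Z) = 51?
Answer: 70654/153 ≈ 461.79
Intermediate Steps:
O = 2569/153 (O = -(-2569)/(3*51) = -1/3*(-2569/51) = 2569/153 ≈ 16.791)
O - ((-1051 + (-2 + 1)*10) + 616) = 2569/153 - ((-1051 + (-2 + 1)*10) + 616) = 2569/153 - ((-1051 - 1*10) + 616) = 2569/153 - ((-1051 - 10) + 616) = 2569/153 - (-1061 + 616) = 2569/153 - 1*(-445) = 2569/153 + 445 = 70654/153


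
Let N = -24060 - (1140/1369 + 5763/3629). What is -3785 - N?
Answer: 100740274382/4968101 ≈ 20277.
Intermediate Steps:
N = -119544536667/4968101 (N = -24060 - (1140*(1/1369) + 5763*(1/3629)) = -24060 - (1140/1369 + 5763/3629) = -24060 - 1*12026607/4968101 = -24060 - 12026607/4968101 = -119544536667/4968101 ≈ -24062.)
-3785 - N = -3785 - 1*(-119544536667/4968101) = -3785 + 119544536667/4968101 = 100740274382/4968101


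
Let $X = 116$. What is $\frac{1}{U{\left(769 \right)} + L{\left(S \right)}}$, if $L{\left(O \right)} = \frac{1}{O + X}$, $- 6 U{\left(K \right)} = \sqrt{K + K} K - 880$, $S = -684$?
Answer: $- \frac{425858568}{73295239604119} - \frac{372146784 \sqrt{1538}}{73295239604119} \approx -0.00020493$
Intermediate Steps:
$U{\left(K \right)} = \frac{440}{3} - \frac{\sqrt{2} K^{\frac{3}{2}}}{6}$ ($U{\left(K \right)} = - \frac{\sqrt{K + K} K - 880}{6} = - \frac{\sqrt{2 K} K - 880}{6} = - \frac{\sqrt{2} \sqrt{K} K - 880}{6} = - \frac{\sqrt{2} K^{\frac{3}{2}} - 880}{6} = - \frac{-880 + \sqrt{2} K^{\frac{3}{2}}}{6} = \frac{440}{3} - \frac{\sqrt{2} K^{\frac{3}{2}}}{6}$)
$L{\left(O \right)} = \frac{1}{116 + O}$ ($L{\left(O \right)} = \frac{1}{O + 116} = \frac{1}{116 + O}$)
$\frac{1}{U{\left(769 \right)} + L{\left(S \right)}} = \frac{1}{\left(\frac{440}{3} - \frac{\sqrt{2} \cdot 769^{\frac{3}{2}}}{6}\right) + \frac{1}{116 - 684}} = \frac{1}{\left(\frac{440}{3} - \frac{\sqrt{2} \cdot 769 \sqrt{769}}{6}\right) + \frac{1}{-568}} = \frac{1}{\left(\frac{440}{3} - \frac{769 \sqrt{1538}}{6}\right) - \frac{1}{568}} = \frac{1}{\frac{249917}{1704} - \frac{769 \sqrt{1538}}{6}}$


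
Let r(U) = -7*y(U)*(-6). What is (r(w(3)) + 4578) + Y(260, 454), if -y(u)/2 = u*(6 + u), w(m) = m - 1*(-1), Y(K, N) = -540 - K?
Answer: 418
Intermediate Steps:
w(m) = 1 + m (w(m) = m + 1 = 1 + m)
y(u) = -2*u*(6 + u)
r(U) = -84*U*(6 + U) (r(U) = -(-14)*U*(6 + U)*(-6) = (14*U*(6 + U))*(-6) = -84*U*(6 + U))
(r(w(3)) + 4578) + Y(260, 454) = (-84*(1 + 3)*(6 + (1 + 3)) + 4578) + (-540 - 1*260) = (-84*4*(6 + 4) + 4578) + (-540 - 260) = (-84*4*10 + 4578) - 800 = (-3360 + 4578) - 800 = 1218 - 800 = 418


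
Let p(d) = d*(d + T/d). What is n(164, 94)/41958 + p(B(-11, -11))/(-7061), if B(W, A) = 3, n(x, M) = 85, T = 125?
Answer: -5022187/296265438 ≈ -0.016952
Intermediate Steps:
p(d) = d*(d + 125/d)
n(164, 94)/41958 + p(B(-11, -11))/(-7061) = 85/41958 + (125 + 3²)/(-7061) = 85*(1/41958) + (125 + 9)*(-1/7061) = 85/41958 + 134*(-1/7061) = 85/41958 - 134/7061 = -5022187/296265438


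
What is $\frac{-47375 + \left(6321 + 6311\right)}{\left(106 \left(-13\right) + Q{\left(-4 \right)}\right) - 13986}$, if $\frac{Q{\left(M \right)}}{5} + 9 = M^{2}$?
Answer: $\frac{34743}{15329} \approx 2.2665$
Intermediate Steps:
$Q{\left(M \right)} = -45 + 5 M^{2}$
$\frac{-47375 + \left(6321 + 6311\right)}{\left(106 \left(-13\right) + Q{\left(-4 \right)}\right) - 13986} = \frac{-47375 + \left(6321 + 6311\right)}{\left(106 \left(-13\right) - \left(45 - 5 \left(-4\right)^{2}\right)\right) - 13986} = \frac{-47375 + 12632}{\left(-1378 + \left(-45 + 5 \cdot 16\right)\right) - 13986} = - \frac{34743}{\left(-1378 + \left(-45 + 80\right)\right) - 13986} = - \frac{34743}{\left(-1378 + 35\right) - 13986} = - \frac{34743}{-1343 - 13986} = - \frac{34743}{-15329} = \left(-34743\right) \left(- \frac{1}{15329}\right) = \frac{34743}{15329}$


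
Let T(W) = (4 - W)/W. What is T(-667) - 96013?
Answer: -64041342/667 ≈ -96014.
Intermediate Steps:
T(W) = (4 - W)/W
T(-667) - 96013 = (4 - 1*(-667))/(-667) - 96013 = -(4 + 667)/667 - 96013 = -1/667*671 - 96013 = -671/667 - 96013 = -64041342/667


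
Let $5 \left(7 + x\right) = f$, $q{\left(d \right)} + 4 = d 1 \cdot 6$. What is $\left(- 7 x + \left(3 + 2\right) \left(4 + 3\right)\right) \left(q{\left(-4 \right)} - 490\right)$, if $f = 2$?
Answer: $- \frac{210308}{5} \approx -42062.0$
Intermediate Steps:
$q{\left(d \right)} = -4 + 6 d$ ($q{\left(d \right)} = -4 + d 1 \cdot 6 = -4 + d 6 = -4 + 6 d$)
$x = - \frac{33}{5}$ ($x = -7 + \frac{1}{5} \cdot 2 = -7 + \frac{2}{5} = - \frac{33}{5} \approx -6.6$)
$\left(- 7 x + \left(3 + 2\right) \left(4 + 3\right)\right) \left(q{\left(-4 \right)} - 490\right) = \left(\left(-7\right) \left(- \frac{33}{5}\right) + \left(3 + 2\right) \left(4 + 3\right)\right) \left(\left(-4 + 6 \left(-4\right)\right) - 490\right) = \left(\frac{231}{5} + 5 \cdot 7\right) \left(\left(-4 - 24\right) - 490\right) = \left(\frac{231}{5} + 35\right) \left(-28 - 490\right) = \frac{406}{5} \left(-518\right) = - \frac{210308}{5}$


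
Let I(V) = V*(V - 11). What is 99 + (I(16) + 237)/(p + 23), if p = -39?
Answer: 1267/16 ≈ 79.188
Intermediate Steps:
I(V) = V*(-11 + V)
99 + (I(16) + 237)/(p + 23) = 99 + (16*(-11 + 16) + 237)/(-39 + 23) = 99 + (16*5 + 237)/(-16) = 99 + (80 + 237)*(-1/16) = 99 + 317*(-1/16) = 99 - 317/16 = 1267/16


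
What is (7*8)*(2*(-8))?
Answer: -896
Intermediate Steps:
(7*8)*(2*(-8)) = 56*(-16) = -896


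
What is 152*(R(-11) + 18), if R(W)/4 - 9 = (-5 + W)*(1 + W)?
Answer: 105488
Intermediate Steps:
R(W) = 36 + 4*(1 + W)*(-5 + W) (R(W) = 36 + 4*((-5 + W)*(1 + W)) = 36 + 4*((1 + W)*(-5 + W)) = 36 + 4*(1 + W)*(-5 + W))
152*(R(-11) + 18) = 152*((16 - 16*(-11) + 4*(-11)**2) + 18) = 152*((16 + 176 + 4*121) + 18) = 152*((16 + 176 + 484) + 18) = 152*(676 + 18) = 152*694 = 105488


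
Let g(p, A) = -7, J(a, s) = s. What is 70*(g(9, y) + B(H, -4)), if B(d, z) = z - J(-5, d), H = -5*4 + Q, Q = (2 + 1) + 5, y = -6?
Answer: 70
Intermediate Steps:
Q = 8 (Q = 3 + 5 = 8)
H = -12 (H = -5*4 + 8 = -20 + 8 = -12)
B(d, z) = z - d
70*(g(9, y) + B(H, -4)) = 70*(-7 + (-4 - 1*(-12))) = 70*(-7 + (-4 + 12)) = 70*(-7 + 8) = 70*1 = 70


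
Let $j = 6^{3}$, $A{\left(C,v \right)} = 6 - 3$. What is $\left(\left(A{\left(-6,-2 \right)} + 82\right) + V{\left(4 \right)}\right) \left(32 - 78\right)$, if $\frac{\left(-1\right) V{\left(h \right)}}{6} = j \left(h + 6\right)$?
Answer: $592250$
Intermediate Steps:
$A{\left(C,v \right)} = 3$
$j = 216$
$V{\left(h \right)} = -7776 - 1296 h$ ($V{\left(h \right)} = - 6 \cdot 216 \left(h + 6\right) = - 6 \cdot 216 \left(6 + h\right) = - 6 \left(1296 + 216 h\right) = -7776 - 1296 h$)
$\left(\left(A{\left(-6,-2 \right)} + 82\right) + V{\left(4 \right)}\right) \left(32 - 78\right) = \left(\left(3 + 82\right) - 12960\right) \left(32 - 78\right) = \left(85 - 12960\right) \left(-46\right) = \left(-12875\right) \left(-46\right) = 592250$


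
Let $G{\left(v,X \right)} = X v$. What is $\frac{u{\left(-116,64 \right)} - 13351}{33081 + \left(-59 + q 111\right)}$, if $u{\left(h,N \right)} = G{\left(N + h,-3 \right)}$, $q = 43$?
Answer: $- \frac{2639}{7559} \approx -0.34912$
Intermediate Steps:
$u{\left(h,N \right)} = - 3 N - 3 h$ ($u{\left(h,N \right)} = - 3 \left(N + h\right) = - 3 N - 3 h$)
$\frac{u{\left(-116,64 \right)} - 13351}{33081 + \left(-59 + q 111\right)} = \frac{\left(\left(-3\right) 64 - -348\right) - 13351}{33081 + \left(-59 + 43 \cdot 111\right)} = \frac{\left(-192 + 348\right) - 13351}{33081 + \left(-59 + 4773\right)} = \frac{156 - 13351}{33081 + 4714} = - \frac{13195}{37795} = \left(-13195\right) \frac{1}{37795} = - \frac{2639}{7559}$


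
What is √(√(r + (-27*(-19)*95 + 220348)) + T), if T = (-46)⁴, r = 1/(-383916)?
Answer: √(164984733471864384 + 191958*√9915136415942433)/191958 ≈ 2116.1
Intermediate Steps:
r = -1/383916 ≈ -2.6047e-6
T = 4477456
√(√(r + (-27*(-19)*95 + 220348)) + T) = √(√(-1/383916 + (-27*(-19)*95 + 220348)) + 4477456) = √(√(-1/383916 + (513*95 + 220348)) + 4477456) = √(√(-1/383916 + (48735 + 220348)) + 4477456) = √(√(-1/383916 + 269083) + 4477456) = √(√(103305269027/383916) + 4477456) = √(√9915136415942433/191958 + 4477456) = √(4477456 + √9915136415942433/191958)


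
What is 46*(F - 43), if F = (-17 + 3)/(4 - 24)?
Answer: -9729/5 ≈ -1945.8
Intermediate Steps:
F = 7/10 (F = -14/(-20) = -14*(-1/20) = 7/10 ≈ 0.70000)
46*(F - 43) = 46*(7/10 - 43) = 46*(-423/10) = -9729/5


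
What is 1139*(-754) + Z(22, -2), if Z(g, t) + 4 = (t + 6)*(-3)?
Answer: -858822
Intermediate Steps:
Z(g, t) = -22 - 3*t (Z(g, t) = -4 + (t + 6)*(-3) = -4 + (6 + t)*(-3) = -4 + (-18 - 3*t) = -22 - 3*t)
1139*(-754) + Z(22, -2) = 1139*(-754) + (-22 - 3*(-2)) = -858806 + (-22 + 6) = -858806 - 16 = -858822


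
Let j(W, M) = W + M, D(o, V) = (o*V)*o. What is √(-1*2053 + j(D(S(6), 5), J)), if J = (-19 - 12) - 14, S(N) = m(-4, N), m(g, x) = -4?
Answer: I*√2018 ≈ 44.922*I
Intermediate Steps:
S(N) = -4
J = -45 (J = -31 - 14 = -45)
D(o, V) = V*o² (D(o, V) = (V*o)*o = V*o²)
j(W, M) = M + W
√(-1*2053 + j(D(S(6), 5), J)) = √(-1*2053 + (-45 + 5*(-4)²)) = √(-2053 + (-45 + 5*16)) = √(-2053 + (-45 + 80)) = √(-2053 + 35) = √(-2018) = I*√2018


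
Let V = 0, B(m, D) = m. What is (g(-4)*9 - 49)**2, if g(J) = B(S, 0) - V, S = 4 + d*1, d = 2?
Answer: 25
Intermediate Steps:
S = 6 (S = 4 + 2*1 = 4 + 2 = 6)
g(J) = 6 (g(J) = 6 - 1*0 = 6 + 0 = 6)
(g(-4)*9 - 49)**2 = (6*9 - 49)**2 = (54 - 49)**2 = 5**2 = 25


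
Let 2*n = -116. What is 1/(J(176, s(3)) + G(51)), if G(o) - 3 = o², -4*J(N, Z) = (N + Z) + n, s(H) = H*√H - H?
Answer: 20602/53055287 + 6*√3/53055287 ≈ 0.00038851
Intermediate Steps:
s(H) = H^(3/2) - H
n = -58 (n = (½)*(-116) = -58)
J(N, Z) = 29/2 - N/4 - Z/4 (J(N, Z) = -((N + Z) - 58)/4 = -(-58 + N + Z)/4 = 29/2 - N/4 - Z/4)
G(o) = 3 + o²
1/(J(176, s(3)) + G(51)) = 1/((29/2 - ¼*176 - (3^(3/2) - 1*3)/4) + (3 + 51²)) = 1/((29/2 - 44 - (3*√3 - 3)/4) + (3 + 2601)) = 1/((29/2 - 44 - (-3 + 3*√3)/4) + 2604) = 1/((29/2 - 44 + (¾ - 3*√3/4)) + 2604) = 1/((-115/4 - 3*√3/4) + 2604) = 1/(10301/4 - 3*√3/4)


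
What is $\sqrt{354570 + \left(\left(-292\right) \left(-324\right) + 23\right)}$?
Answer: $\sqrt{449201} \approx 670.22$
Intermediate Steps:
$\sqrt{354570 + \left(\left(-292\right) \left(-324\right) + 23\right)} = \sqrt{354570 + \left(94608 + 23\right)} = \sqrt{354570 + 94631} = \sqrt{449201}$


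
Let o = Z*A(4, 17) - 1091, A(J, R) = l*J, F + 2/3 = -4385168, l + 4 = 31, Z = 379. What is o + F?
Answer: -13035983/3 ≈ -4.3453e+6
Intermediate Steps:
l = 27 (l = -4 + 31 = 27)
F = -13155506/3 (F = -⅔ - 4385168 = -13155506/3 ≈ -4.3852e+6)
A(J, R) = 27*J
o = 39841 (o = 379*(27*4) - 1091 = 379*108 - 1091 = 40932 - 1091 = 39841)
o + F = 39841 - 13155506/3 = -13035983/3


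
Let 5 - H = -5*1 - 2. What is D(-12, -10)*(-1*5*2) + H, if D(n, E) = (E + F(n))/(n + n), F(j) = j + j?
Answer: -13/6 ≈ -2.1667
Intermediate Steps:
H = 12 (H = 5 - (-5*1 - 2) = 5 - (-5 - 2) = 5 - 1*(-7) = 5 + 7 = 12)
F(j) = 2*j
D(n, E) = (E + 2*n)/(2*n) (D(n, E) = (E + 2*n)/(n + n) = (E + 2*n)/((2*n)) = (E + 2*n)*(1/(2*n)) = (E + 2*n)/(2*n))
D(-12, -10)*(-1*5*2) + H = ((-12 + (½)*(-10))/(-12))*(-1*5*2) + 12 = (-(-12 - 5)/12)*(-5*2) + 12 = -1/12*(-17)*(-10) + 12 = (17/12)*(-10) + 12 = -85/6 + 12 = -13/6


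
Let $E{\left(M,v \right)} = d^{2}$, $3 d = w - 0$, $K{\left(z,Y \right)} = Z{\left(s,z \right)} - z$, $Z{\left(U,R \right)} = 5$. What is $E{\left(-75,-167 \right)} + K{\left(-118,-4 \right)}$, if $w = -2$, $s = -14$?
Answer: $\frac{1111}{9} \approx 123.44$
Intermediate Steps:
$K{\left(z,Y \right)} = 5 - z$
$d = - \frac{2}{3}$ ($d = \frac{-2 - 0}{3} = \frac{-2 + 0}{3} = \frac{1}{3} \left(-2\right) = - \frac{2}{3} \approx -0.66667$)
$E{\left(M,v \right)} = \frac{4}{9}$ ($E{\left(M,v \right)} = \left(- \frac{2}{3}\right)^{2} = \frac{4}{9}$)
$E{\left(-75,-167 \right)} + K{\left(-118,-4 \right)} = \frac{4}{9} + \left(5 - -118\right) = \frac{4}{9} + \left(5 + 118\right) = \frac{4}{9} + 123 = \frac{1111}{9}$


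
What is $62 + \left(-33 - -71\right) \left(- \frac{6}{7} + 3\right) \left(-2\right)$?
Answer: $- \frac{706}{7} \approx -100.86$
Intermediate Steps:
$62 + \left(-33 - -71\right) \left(- \frac{6}{7} + 3\right) \left(-2\right) = 62 + \left(-33 + 71\right) \left(\left(-6\right) \frac{1}{7} + 3\right) \left(-2\right) = 62 + 38 \left(- \frac{6}{7} + 3\right) \left(-2\right) = 62 + 38 \cdot \frac{15}{7} \left(-2\right) = 62 + 38 \left(- \frac{30}{7}\right) = 62 - \frac{1140}{7} = - \frac{706}{7}$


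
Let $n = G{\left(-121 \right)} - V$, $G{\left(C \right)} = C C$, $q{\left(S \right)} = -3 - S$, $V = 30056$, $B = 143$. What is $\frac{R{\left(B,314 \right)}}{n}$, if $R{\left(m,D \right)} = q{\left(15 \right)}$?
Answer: $\frac{18}{15415} \approx 0.0011677$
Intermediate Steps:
$G{\left(C \right)} = C^{2}$
$R{\left(m,D \right)} = -18$ ($R{\left(m,D \right)} = -3 - 15 = -18$)
$n = -15415$ ($n = \left(-121\right)^{2} - 30056 = 14641 - 30056 = -15415$)
$\frac{R{\left(B,314 \right)}}{n} = - \frac{18}{-15415} = \left(-18\right) \left(- \frac{1}{15415}\right) = \frac{18}{15415}$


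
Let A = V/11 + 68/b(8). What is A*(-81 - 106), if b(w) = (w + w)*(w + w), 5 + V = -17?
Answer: 20757/64 ≈ 324.33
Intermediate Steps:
V = -22 (V = -5 - 17 = -22)
b(w) = 4*w² (b(w) = (2*w)*(2*w) = 4*w²)
A = -111/64 (A = -22/11 + 68/((4*8²)) = -22*1/11 + 68/((4*64)) = -2 + 68/256 = -2 + 68*(1/256) = -2 + 17/64 = -111/64 ≈ -1.7344)
A*(-81 - 106) = -111*(-81 - 106)/64 = -111/64*(-187) = 20757/64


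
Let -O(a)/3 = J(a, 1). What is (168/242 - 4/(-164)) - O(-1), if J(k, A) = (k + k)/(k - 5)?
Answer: 8526/4961 ≈ 1.7186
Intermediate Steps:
J(k, A) = 2*k/(-5 + k) (J(k, A) = (2*k)/(-5 + k) = 2*k/(-5 + k))
O(a) = -6*a/(-5 + a)
(168/242 - 4/(-164)) - O(-1) = (168/242 - 4/(-164)) - (-6)*(-1)/(-5 - 1) = (168*(1/242) - 4*(-1/164)) - (-6)*(-1)/(-6) = (84/121 + 1/41) - (-6)*(-1)*(-1)/6 = 3565/4961 - 1*(-1) = 3565/4961 + 1 = 8526/4961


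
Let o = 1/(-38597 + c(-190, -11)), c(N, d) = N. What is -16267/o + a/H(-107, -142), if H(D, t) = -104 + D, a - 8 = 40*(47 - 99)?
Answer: 133130057291/211 ≈ 6.3095e+8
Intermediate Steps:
a = -2072 (a = 8 + 40*(47 - 99) = 8 + 40*(-52) = 8 - 2080 = -2072)
o = -1/38787 (o = 1/(-38597 - 190) = 1/(-38787) = -1/38787 ≈ -2.5782e-5)
-16267/o + a/H(-107, -142) = -16267/(-1/38787) - 2072/(-104 - 107) = -16267*(-38787) - 2072/(-211) = 630948129 - 2072*(-1/211) = 630948129 + 2072/211 = 133130057291/211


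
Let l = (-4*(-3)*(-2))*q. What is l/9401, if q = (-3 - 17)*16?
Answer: 7680/9401 ≈ 0.81693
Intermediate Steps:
q = -320 (q = -20*16 = -320)
l = 7680 (l = (-4*(-3)*(-2))*(-320) = (12*(-2))*(-320) = -24*(-320) = 7680)
l/9401 = 7680/9401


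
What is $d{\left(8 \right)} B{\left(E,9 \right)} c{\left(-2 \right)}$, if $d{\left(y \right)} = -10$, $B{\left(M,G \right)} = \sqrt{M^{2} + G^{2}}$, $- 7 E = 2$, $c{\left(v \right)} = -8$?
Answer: $\frac{80 \sqrt{3973}}{7} \approx 720.36$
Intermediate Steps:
$E = - \frac{2}{7}$ ($E = \left(- \frac{1}{7}\right) 2 = - \frac{2}{7} \approx -0.28571$)
$B{\left(M,G \right)} = \sqrt{G^{2} + M^{2}}$
$d{\left(8 \right)} B{\left(E,9 \right)} c{\left(-2 \right)} = - 10 \sqrt{9^{2} + \left(- \frac{2}{7}\right)^{2}} \left(-8\right) = - 10 \sqrt{81 + \frac{4}{49}} \left(-8\right) = - 10 \sqrt{\frac{3973}{49}} \left(-8\right) = - 10 \frac{\sqrt{3973}}{7} \left(-8\right) = - \frac{10 \sqrt{3973}}{7} \left(-8\right) = \frac{80 \sqrt{3973}}{7}$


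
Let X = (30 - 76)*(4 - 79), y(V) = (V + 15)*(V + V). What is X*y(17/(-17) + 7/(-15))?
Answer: -410872/3 ≈ -1.3696e+5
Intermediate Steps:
y(V) = 2*V*(15 + V) (y(V) = (15 + V)*(2*V) = 2*V*(15 + V))
X = 3450 (X = -46*(-75) = 3450)
X*y(17/(-17) + 7/(-15)) = 3450*(2*(17/(-17) + 7/(-15))*(15 + (17/(-17) + 7/(-15)))) = 3450*(2*(17*(-1/17) + 7*(-1/15))*(15 + (17*(-1/17) + 7*(-1/15)))) = 3450*(2*(-1 - 7/15)*(15 + (-1 - 7/15))) = 3450*(2*(-22/15)*(15 - 22/15)) = 3450*(2*(-22/15)*(203/15)) = 3450*(-8932/225) = -410872/3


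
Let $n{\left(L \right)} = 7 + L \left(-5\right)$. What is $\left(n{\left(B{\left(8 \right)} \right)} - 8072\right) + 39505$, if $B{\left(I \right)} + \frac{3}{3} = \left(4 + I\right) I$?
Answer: $30965$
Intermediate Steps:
$B{\left(I \right)} = -1 + I \left(4 + I\right)$ ($B{\left(I \right)} = -1 + \left(4 + I\right) I = -1 + I \left(4 + I\right)$)
$n{\left(L \right)} = 7 - 5 L$
$\left(n{\left(B{\left(8 \right)} \right)} - 8072\right) + 39505 = \left(\left(7 - 5 \left(-1 + 8^{2} + 4 \cdot 8\right)\right) - 8072\right) + 39505 = \left(\left(7 - 5 \left(-1 + 64 + 32\right)\right) - 8072\right) + 39505 = \left(\left(7 - 475\right) - 8072\right) + 39505 = \left(-468 - 8072\right) + 39505 = -8540 + 39505 = 30965$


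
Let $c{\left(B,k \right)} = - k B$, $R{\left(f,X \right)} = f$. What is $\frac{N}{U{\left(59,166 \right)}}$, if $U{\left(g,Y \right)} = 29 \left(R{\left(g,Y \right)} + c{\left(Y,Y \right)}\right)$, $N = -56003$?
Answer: $\frac{56003}{797413} \approx 0.070231$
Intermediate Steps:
$c{\left(B,k \right)} = - B k$
$U{\left(g,Y \right)} = - 29 Y^{2} + 29 g$ ($U{\left(g,Y \right)} = 29 \left(g - Y Y\right) = 29 \left(g - Y^{2}\right) = - 29 Y^{2} + 29 g$)
$\frac{N}{U{\left(59,166 \right)}} = - \frac{56003}{- 29 \cdot 166^{2} + 29 \cdot 59} = - \frac{56003}{\left(-29\right) 27556 + 1711} = - \frac{56003}{-799124 + 1711} = - \frac{56003}{-797413} = \left(-56003\right) \left(- \frac{1}{797413}\right) = \frac{56003}{797413}$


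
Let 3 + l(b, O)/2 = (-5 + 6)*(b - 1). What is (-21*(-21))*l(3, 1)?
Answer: -882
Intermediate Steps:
l(b, O) = -8 + 2*b (l(b, O) = -6 + 2*((-5 + 6)*(b - 1)) = -6 + 2*(1*(-1 + b)) = -6 + 2*(-1 + b) = -6 + (-2 + 2*b) = -8 + 2*b)
(-21*(-21))*l(3, 1) = (-21*(-21))*(-8 + 2*3) = 441*(-8 + 6) = 441*(-2) = -882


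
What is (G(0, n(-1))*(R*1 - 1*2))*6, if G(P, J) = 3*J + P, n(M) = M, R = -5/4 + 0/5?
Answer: 117/2 ≈ 58.500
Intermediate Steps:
R = -5/4 (R = -5*¼ + 0*(⅕) = -5/4 + 0 = -5/4 ≈ -1.2500)
G(P, J) = P + 3*J
(G(0, n(-1))*(R*1 - 1*2))*6 = ((0 + 3*(-1))*(-5/4*1 - 1*2))*6 = ((0 - 3)*(-5/4 - 2))*6 = -3*(-13/4)*6 = (39/4)*6 = 117/2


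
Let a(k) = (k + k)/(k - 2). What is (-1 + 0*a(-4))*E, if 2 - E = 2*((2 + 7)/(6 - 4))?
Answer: 7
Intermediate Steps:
a(k) = 2*k/(-2 + k) (a(k) = (2*k)/(-2 + k) = 2*k/(-2 + k))
E = -7 (E = 2 - 2*(2 + 7)/(6 - 4) = 2 - 2*9/2 = 2 - 1*9 = 2 - 9 = -7)
(-1 + 0*a(-4))*E = (-1 + 0*(2*(-4)/(-2 - 4)))*(-7) = (-1 + 0*(2*(-4)/(-6)))*(-7) = (-1 + 0*(2*(-4)*(-⅙)))*(-7) = (-1 + 0*(4/3))*(-7) = (-1 + 0)*(-7) = -1*(-7) = 7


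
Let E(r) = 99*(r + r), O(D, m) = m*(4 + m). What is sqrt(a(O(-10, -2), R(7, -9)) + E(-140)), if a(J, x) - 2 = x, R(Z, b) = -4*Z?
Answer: I*sqrt(27746) ≈ 166.57*I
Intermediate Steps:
a(J, x) = 2 + x
E(r) = 198*r (E(r) = 99*(2*r) = 198*r)
sqrt(a(O(-10, -2), R(7, -9)) + E(-140)) = sqrt((2 - 4*7) + 198*(-140)) = sqrt((2 - 28) - 27720) = sqrt(-26 - 27720) = sqrt(-27746) = I*sqrt(27746)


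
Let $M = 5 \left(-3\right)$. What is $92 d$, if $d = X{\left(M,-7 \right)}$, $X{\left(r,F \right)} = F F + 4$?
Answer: $4876$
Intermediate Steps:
$M = -15$
$X{\left(r,F \right)} = 4 + F^{2}$ ($X{\left(r,F \right)} = F^{2} + 4 = 4 + F^{2}$)
$d = 53$ ($d = 4 + \left(-7\right)^{2} = 4 + 49 = 53$)
$92 d = 92 \cdot 53 = 4876$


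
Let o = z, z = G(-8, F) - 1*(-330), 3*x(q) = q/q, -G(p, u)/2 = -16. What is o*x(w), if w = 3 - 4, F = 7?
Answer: 362/3 ≈ 120.67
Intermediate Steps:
G(p, u) = 32 (G(p, u) = -2*(-16) = 32)
w = -1
x(q) = ⅓ (x(q) = (q/q)/3 = (⅓)*1 = ⅓)
z = 362 (z = 32 - 1*(-330) = 32 + 330 = 362)
o = 362
o*x(w) = 362*(⅓) = 362/3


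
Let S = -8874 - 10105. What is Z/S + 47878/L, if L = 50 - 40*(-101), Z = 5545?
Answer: 442998756/38812055 ≈ 11.414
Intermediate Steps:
S = -18979
L = 4090 (L = 50 + 4040 = 4090)
Z/S + 47878/L = 5545/(-18979) + 47878/4090 = 5545*(-1/18979) + 47878*(1/4090) = -5545/18979 + 23939/2045 = 442998756/38812055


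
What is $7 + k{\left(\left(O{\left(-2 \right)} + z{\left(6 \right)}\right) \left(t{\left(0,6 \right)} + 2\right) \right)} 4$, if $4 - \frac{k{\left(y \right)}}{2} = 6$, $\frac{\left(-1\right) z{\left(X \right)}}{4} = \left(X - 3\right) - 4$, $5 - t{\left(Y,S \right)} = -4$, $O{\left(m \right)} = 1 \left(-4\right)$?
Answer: $-9$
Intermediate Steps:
$O{\left(m \right)} = -4$
$t{\left(Y,S \right)} = 9$ ($t{\left(Y,S \right)} = 5 - -4 = 5 + 4 = 9$)
$z{\left(X \right)} = 28 - 4 X$ ($z{\left(X \right)} = - 4 \left(\left(X - 3\right) - 4\right) = - 4 \left(\left(-3 + X\right) - 4\right) = - 4 \left(-7 + X\right) = 28 - 4 X$)
$k{\left(y \right)} = -4$ ($k{\left(y \right)} = 8 - 12 = -4$)
$7 + k{\left(\left(O{\left(-2 \right)} + z{\left(6 \right)}\right) \left(t{\left(0,6 \right)} + 2\right) \right)} 4 = 7 - 16 = -9$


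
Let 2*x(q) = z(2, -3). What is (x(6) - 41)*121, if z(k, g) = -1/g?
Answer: -29645/6 ≈ -4940.8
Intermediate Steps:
x(q) = ⅙ (x(q) = (-1/(-3))/2 = (-1*(-⅓))/2 = (½)*(⅓) = ⅙)
(x(6) - 41)*121 = (⅙ - 41)*121 = -245/6*121 = -29645/6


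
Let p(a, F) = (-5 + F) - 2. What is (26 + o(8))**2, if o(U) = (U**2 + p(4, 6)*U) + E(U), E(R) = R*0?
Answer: 6724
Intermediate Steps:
p(a, F) = -7 + F
E(R) = 0
o(U) = U**2 - U (o(U) = (U**2 + (-7 + 6)*U) + 0 = (U**2 - U) + 0 = U**2 - U)
(26 + o(8))**2 = (26 + 8*(-1 + 8))**2 = (26 + 8*7)**2 = (26 + 56)**2 = 82**2 = 6724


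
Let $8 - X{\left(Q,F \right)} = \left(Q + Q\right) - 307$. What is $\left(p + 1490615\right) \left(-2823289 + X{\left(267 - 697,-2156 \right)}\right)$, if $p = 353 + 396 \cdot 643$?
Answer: $-4926270909944$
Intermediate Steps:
$X{\left(Q,F \right)} = 315 - 2 Q$ ($X{\left(Q,F \right)} = 8 - \left(\left(Q + Q\right) - 307\right) = 8 - \left(2 Q - 307\right) = 8 - \left(-307 + 2 Q\right) = 315 - 2 Q$)
$p = 254981$ ($p = 353 + 254628 = 254981$)
$\left(p + 1490615\right) \left(-2823289 + X{\left(267 - 697,-2156 \right)}\right) = \left(254981 + 1490615\right) \left(-2823289 - \left(-315 + 2 \left(267 - 697\right)\right)\right) = 1745596 \left(-2823289 + \left(315 - -860\right)\right) = 1745596 \left(-2823289 + \left(315 + 860\right)\right) = 1745596 \left(-2823289 + 1175\right) = 1745596 \left(-2822114\right) = -4926270909944$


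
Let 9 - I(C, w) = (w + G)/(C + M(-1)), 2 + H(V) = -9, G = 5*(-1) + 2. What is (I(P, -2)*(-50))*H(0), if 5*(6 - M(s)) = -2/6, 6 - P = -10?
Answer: 1679700/331 ≈ 5074.6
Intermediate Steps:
P = 16 (P = 6 - 1*(-10) = 6 + 10 = 16)
M(s) = 91/15 (M(s) = 6 - (-2)/(5*6) = 6 - 1/5*(-1/3) = 6 + 1/15 = 91/15)
G = -3 (G = -5 + 2 = -3)
H(V) = -11 (H(V) = -2 - 9 = -11)
I(C, w) = 9 - (-3 + w)/(91/15 + C) (I(C, w) = 9 - (w - 3)/(C + 91/15) = 9 - (-3 + w)/(91/15 + C))
(I(P, -2)*(-50))*H(0) = ((3*(288 - 5*(-2) + 45*16)/(91 + 15*16))*(-50))*(-11) = ((3*(288 + 10 + 720)/(91 + 240))*(-50))*(-11) = ((3*1018/331)*(-50))*(-11) = ((3*(1/331)*1018)*(-50))*(-11) = ((3054/331)*(-50))*(-11) = -152700/331*(-11) = 1679700/331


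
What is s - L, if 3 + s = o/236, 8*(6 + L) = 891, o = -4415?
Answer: -59983/472 ≈ -127.08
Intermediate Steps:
L = 843/8 (L = -6 + (1/8)*891 = -6 + 891/8 = 843/8 ≈ 105.38)
s = -5123/236 (s = -3 - 4415/236 = -5123/236 ≈ -21.708)
s - L = -5123/236 - 1*843/8 = -5123/236 - 843/8 = -59983/472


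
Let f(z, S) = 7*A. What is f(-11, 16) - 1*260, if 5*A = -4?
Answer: -1328/5 ≈ -265.60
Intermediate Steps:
A = -⅘ (A = (⅕)*(-4) = -⅘ ≈ -0.80000)
f(z, S) = -28/5 (f(z, S) = 7*(-⅘) = -28/5)
f(-11, 16) - 1*260 = -28/5 - 1*260 = -28/5 - 260 = -1328/5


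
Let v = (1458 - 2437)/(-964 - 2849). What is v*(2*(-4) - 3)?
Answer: -10769/3813 ≈ -2.8243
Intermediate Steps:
v = 979/3813 (v = -979/(-3813) = -979*(-1/3813) = 979/3813 ≈ 0.25675)
v*(2*(-4) - 3) = 979*(2*(-4) - 3)/3813 = 979*(-8 - 3)/3813 = (979/3813)*(-11) = -10769/3813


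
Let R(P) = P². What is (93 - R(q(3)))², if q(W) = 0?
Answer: 8649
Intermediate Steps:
(93 - R(q(3)))² = (93 - 1*0²)² = (93 - 1*0)² = (93 + 0)² = 93² = 8649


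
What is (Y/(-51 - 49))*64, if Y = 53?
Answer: -848/25 ≈ -33.920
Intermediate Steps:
(Y/(-51 - 49))*64 = (53/(-51 - 49))*64 = (53/(-100))*64 = (53*(-1/100))*64 = -53/100*64 = -848/25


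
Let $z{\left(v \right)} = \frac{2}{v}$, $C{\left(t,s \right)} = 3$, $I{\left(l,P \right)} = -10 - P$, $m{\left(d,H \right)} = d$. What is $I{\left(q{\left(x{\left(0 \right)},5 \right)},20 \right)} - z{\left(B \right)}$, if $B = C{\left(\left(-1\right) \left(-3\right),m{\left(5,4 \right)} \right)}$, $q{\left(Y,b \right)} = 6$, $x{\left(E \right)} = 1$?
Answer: $- \frac{92}{3} \approx -30.667$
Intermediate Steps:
$B = 3$
$I{\left(q{\left(x{\left(0 \right)},5 \right)},20 \right)} - z{\left(B \right)} = \left(-10 - 20\right) - \frac{2}{3} = \left(-10 - 20\right) - 2 \cdot \frac{1}{3} = -30 - \frac{2}{3} = - \frac{92}{3}$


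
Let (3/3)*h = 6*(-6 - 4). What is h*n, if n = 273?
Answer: -16380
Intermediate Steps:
h = -60 (h = 6*(-6 - 4) = 6*(-10) = -60)
h*n = -60*273 = -16380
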